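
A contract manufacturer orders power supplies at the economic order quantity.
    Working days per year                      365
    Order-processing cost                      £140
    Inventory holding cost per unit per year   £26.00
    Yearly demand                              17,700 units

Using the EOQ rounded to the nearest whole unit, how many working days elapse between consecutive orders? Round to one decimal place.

9.0 days

Optimal lot size Q* = (2 × 17,700 × £140 / £26)^½ ≈ 436.60 → Q = 437 units
Cycle time = (working days × Q)/D = (365 × 437) / 17,700 = 9.012 days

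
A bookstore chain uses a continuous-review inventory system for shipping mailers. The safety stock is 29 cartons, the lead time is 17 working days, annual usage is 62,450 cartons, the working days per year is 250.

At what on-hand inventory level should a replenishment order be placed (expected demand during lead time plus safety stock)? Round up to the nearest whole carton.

4,276 cartons

Daily demand d = 62,450 / 250 = 249.800 cartons/day
Demand during lead time = 249.800 × 17 = 4,246.60
Reorder point = 4,246.60 + 29 = 4,275.60 → round up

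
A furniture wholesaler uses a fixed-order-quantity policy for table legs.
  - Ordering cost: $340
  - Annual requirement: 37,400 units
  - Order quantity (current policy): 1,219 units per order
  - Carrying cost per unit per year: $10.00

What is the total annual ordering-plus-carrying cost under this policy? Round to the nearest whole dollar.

$16,527

Ordering: D/Q × S = 37,400/1,219 × $340 = $10,431.50
Holding:  Q/2 × H = 1,219/2 × $10 = $6,095.00
Total = $10,431.50 + $6,095.00 = $16,526.50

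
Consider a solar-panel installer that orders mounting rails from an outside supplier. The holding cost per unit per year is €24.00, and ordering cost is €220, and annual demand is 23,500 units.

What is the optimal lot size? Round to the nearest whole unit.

656 units

Q* = √(2·D·S / H) = √(2·23,500·220 / 24) = √430,833.3 ≈ 656.38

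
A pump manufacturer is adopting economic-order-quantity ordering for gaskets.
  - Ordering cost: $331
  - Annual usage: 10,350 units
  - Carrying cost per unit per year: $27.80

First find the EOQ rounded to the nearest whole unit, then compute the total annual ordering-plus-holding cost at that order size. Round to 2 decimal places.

EOQ = √(2DS/H) = √(2 × 10,350 × 331 / 27.8)
    = √(246,464.03) ≈ 496.45 → Q = 496 units
Orders/yr = 10,350/496 = 20.867; ordering cost = 20.867 × $331 = $6,906.96
Average inventory = 496/2 = 248; holding cost = 248 × $27.8 = $6,894.40
Total = $6,906.96 + $6,894.40 = $13,801.36

$13,801.36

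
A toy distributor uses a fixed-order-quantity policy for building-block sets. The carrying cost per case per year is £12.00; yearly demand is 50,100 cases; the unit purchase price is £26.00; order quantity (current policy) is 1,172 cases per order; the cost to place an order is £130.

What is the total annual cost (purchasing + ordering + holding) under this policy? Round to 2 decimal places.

Orders/yr = 50,100/1,172 = 42.747; ordering cost = 42.747 × £130 = £5,557.17
Average inventory = 1,172/2 = 586; holding cost = 586 × £12 = £7,032.00
Purchase cost = D·C = 50,100 × 26 = £1,302,600.00
Total = £5,557.17 + £7,032.00 + £1,302,600.00 = £1,315,189.17

£1,315,189.17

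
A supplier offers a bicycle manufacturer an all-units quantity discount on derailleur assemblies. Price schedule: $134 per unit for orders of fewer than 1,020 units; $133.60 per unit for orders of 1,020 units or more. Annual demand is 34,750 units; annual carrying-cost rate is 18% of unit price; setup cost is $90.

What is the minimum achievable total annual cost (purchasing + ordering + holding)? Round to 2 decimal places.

H₁ = 18%×$134 = $24.1200;  H₂ = 18%×$133.60 = $24.0480
EOQ₁ = √(2×34,750×90/24.1200) = 509.24  (< 1,020, feasible at tier 1)
EOQ₂ = √(2×34,750×90/24.0480) = 510.00  (< 1,020 → use Q = 1,020 at tier-2 price)
TC(tier 1 (EOQ₁), Q≈509.2) = $4,668,782.94
TC(tier 2, Q≈1,020.0) = $4,657,930.66
Minimum at tier 2: $4,657,930.66

$4,657,930.66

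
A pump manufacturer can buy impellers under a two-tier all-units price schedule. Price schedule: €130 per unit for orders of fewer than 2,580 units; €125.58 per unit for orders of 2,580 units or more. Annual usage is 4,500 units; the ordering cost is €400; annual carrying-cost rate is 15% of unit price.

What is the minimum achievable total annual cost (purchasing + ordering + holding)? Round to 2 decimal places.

€590,107.40

H₁ = 15%×€130 = €19.5000;  H₂ = 15%×€125.58 = €18.8370
EOQ₁ = √(2×4,500×400/19.5000) = 429.67  (< 2,580, feasible at tier 1)
EOQ₂ = √(2×4,500×400/18.8370) = 437.16  (< 2,580 → use Q = 2,580 at tier-2 price)
TC(tier 1 (EOQ₁), Q≈429.7) = €593,378.54
TC(tier 2, Q≈2,580.0) = €590,107.40
Minimum at tier 2: €590,107.40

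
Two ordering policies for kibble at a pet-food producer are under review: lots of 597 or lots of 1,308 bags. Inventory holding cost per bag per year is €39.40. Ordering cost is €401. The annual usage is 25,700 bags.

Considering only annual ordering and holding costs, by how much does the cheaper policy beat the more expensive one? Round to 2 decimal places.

€4,623.20

Annual cost at Q: ordering D·S/Q plus holding Q·H/2.
TC(597) = (25,700/597)×401 + (597/2)×39.4 = €29,023.38
TC(1,308) = (25,700/1,308)×401 + (1,308/2)×39.4 = €33,646.58
Cheaper: Q = 597.  Difference = €4,623.20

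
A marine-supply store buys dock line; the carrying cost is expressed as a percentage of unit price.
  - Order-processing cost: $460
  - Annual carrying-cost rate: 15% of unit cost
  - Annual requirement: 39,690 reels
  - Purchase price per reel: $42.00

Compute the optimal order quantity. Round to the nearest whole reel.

2,407 reels

Carrying cost H = $42 × 15% = $6.3000/reel/yr
Optimal lot size Q* = (2 × 39,690 × $460 / $6.3)^½ ≈ 2,407.49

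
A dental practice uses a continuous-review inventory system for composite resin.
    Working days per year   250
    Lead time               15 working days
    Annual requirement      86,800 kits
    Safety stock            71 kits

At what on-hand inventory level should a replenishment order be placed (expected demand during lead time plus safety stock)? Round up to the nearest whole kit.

5,279 kits

Daily demand d = 86,800 / 250 = 347.200 kits/day
Demand during lead time = 347.200 × 15 = 5,208.00
Reorder point = 5,208.00 + 71 = 5,279.00 → round up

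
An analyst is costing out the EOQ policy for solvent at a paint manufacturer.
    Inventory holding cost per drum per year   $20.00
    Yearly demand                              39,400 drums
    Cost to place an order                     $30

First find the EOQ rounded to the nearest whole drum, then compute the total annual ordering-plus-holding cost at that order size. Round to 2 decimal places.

Q* = √(2·D·S / H) = √(2·39,400·30 / 20) = √118,200.0 ≈ 343.80 → Q = 344 drums
Annual ordering cost = (D/Q)·S = (39,400/344) × 30 = $3,436.05
Annual holding cost  = (Q/2)·H = (344/2) × 20 = $3,440.00
Total = $3,436.05 + $3,440.00 = $6,876.05

$6,876.05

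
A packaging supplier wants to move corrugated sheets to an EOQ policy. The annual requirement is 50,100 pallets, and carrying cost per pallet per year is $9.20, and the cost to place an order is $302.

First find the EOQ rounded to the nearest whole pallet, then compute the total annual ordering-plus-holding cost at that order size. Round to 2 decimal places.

$16,685.19

EOQ = √(2DS/H) = √(2 × 50,100 × 302 / 9.2)
    = √(3,289,173.91) ≈ 1,813.61 → Q = 1,814 pallets
Ordering: D/Q × S = 50,100/1,814 × $302 = $8,340.79
Holding:  Q/2 × H = 1,814/2 × $9.2 = $8,344.40
Total = $8,340.79 + $8,344.40 = $16,685.19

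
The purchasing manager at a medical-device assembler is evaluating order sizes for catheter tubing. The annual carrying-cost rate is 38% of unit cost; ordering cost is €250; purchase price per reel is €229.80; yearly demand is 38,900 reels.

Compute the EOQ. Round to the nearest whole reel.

472 reels

H = i·C = 0.38 × €229.8 = €87.3240 per reel-year
2DS/H = 2·38,900·250/87.324 = 222,733.73
EOQ = √222,733.73 ≈ 471.95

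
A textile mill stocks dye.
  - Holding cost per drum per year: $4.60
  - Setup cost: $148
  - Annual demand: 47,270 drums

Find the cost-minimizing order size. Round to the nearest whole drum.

1,744 drums

2DS/H = 2·47,270·148/4.6 = 3,041,721.74
EOQ = √3,041,721.74 ≈ 1,744.05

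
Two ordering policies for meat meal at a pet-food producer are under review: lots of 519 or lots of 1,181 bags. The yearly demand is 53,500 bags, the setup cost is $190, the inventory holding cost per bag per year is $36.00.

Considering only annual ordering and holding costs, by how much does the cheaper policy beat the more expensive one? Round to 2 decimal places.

Annual cost at Q: ordering D·S/Q plus holding Q·H/2.
TC(519) = (53,500/519)×190 + (519/2)×36 = $28,927.74
TC(1,181) = (53,500/1,181)×190 + (1,181/2)×36 = $29,865.11
|ΔTC| = |$28,927.74 − $29,865.11| = $937.37

$937.37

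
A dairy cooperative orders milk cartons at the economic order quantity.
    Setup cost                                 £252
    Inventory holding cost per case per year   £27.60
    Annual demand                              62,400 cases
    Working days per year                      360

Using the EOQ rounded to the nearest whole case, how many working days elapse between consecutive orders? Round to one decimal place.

2DS/H = 2·62,400·252/27.6 = 1,139,478.26
EOQ = √1,139,478.26 ≈ 1,067.46 → Q = 1,067 cases
Cycle time = (working days × Q)/D = (360 × 1,067) / 62,400 = 6.156 days

6.2 days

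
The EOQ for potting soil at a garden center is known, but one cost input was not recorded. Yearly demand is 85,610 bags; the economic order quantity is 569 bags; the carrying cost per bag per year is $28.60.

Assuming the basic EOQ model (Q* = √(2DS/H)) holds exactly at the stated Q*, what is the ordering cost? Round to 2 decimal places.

$54.08

Since Q* = (2DS/H)^½, squaring gives Q*²·H = 2DS.
S = Q²H / (2D) = 569² × 28.6 / (2 × 85,610) = 54.0799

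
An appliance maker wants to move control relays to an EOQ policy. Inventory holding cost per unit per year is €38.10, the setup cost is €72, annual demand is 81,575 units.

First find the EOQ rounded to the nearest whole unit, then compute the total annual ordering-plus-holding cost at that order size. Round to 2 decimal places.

Optimal lot size Q* = (2 × 81,575 × €72 / €38.1)^½ ≈ 555.26 → Q = 555 units
Annual ordering cost = (D/Q)·S = (81,575/555) × 72 = €10,582.70
Annual holding cost  = (Q/2)·H = (555/2) × 38.1 = €10,572.75
Total = €10,582.70 + €10,572.75 = €21,155.45

€21,155.45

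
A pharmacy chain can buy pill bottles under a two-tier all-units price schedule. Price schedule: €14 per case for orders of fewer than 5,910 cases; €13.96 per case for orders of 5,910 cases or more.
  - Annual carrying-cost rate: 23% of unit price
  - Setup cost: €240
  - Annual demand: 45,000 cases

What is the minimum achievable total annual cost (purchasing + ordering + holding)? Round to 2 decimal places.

H₁ = 23%×€14 = €3.2200;  H₂ = 23%×€13.96 = €3.2108
EOQ₁ = √(2×45,000×240/3.2200) = 2,590.00  (< 5,910, feasible at tier 1)
EOQ₂ = √(2×45,000×240/3.2108) = 2,593.70  (< 5,910 → use Q = 5,910 at tier-2 price)
TC(tier 1 (EOQ₁), Q≈2,590.0) = €638,339.78
TC(tier 2, Q≈5,910.0) = €639,515.33
Minimum at tier 1 (EOQ₁): €638,339.78

€638,339.78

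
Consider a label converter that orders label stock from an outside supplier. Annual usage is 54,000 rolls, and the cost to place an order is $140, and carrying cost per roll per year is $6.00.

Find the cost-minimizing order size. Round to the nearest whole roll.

Q* = √(2·D·S / H) = √(2·54,000·140 / 6) = √2,520,000.0 ≈ 1,587.45

1,587 rolls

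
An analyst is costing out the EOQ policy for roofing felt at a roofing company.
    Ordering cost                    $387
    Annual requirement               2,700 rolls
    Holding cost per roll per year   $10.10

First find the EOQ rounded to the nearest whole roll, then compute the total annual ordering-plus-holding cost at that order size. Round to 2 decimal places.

Q* = √(2·D·S / H) = √(2·2,700·387 / 10.1) = √206,910.9 ≈ 454.87 → Q = 455 rolls
Annual ordering cost = (D/Q)·S = (2,700/455) × 387 = $2,296.48
Annual holding cost  = (Q/2)·H = (455/2) × 10.1 = $2,297.75
Total = $2,296.48 + $2,297.75 = $4,594.23

$4,594.23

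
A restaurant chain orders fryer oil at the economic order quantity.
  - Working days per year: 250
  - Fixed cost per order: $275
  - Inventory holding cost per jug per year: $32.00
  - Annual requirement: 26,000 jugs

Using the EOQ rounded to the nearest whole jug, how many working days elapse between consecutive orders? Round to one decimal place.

Optimal lot size Q* = (2 × 26,000 × $275 / $32)^½ ≈ 668.49 → Q = 668 jugs
Cycle time = (working days × Q)/D = (250 × 668) / 26,000 = 6.423 days

6.4 days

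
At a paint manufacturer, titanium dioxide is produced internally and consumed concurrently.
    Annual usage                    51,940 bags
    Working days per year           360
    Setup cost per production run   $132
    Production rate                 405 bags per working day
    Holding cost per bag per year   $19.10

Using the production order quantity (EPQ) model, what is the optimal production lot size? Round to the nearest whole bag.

d = 51,940/360 = 144.2778 bags/day;  effective holding cost H(1 − d/p) = 19.1·(1 − 144.2778/405) = 12.29579
Q* = √(2DS / H_eff) = √(2·51,940·132 / 12.29579) ≈ 1,056.03

1,056 bags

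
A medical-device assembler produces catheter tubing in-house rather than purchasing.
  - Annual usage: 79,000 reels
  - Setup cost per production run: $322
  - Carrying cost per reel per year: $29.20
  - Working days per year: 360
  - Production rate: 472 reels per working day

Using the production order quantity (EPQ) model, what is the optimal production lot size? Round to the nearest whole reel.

d = 79,000/360 = 219.4444 reels/day;  effective holding cost H(1 − d/p) = 29.2·(1 − 219.4444/472) = 15.62420
Q* = √(2DS / H_eff) = √(2·79,000·322 / 15.62420) ≈ 1,804.50

1,805 reels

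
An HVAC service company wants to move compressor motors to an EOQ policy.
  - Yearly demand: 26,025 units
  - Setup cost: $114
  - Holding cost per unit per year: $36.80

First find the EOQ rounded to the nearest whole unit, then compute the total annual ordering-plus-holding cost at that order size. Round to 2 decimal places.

Q* = √(2·D·S / H) = √(2·26,025·114 / 36.8) = √161,241.8 ≈ 401.55 → Q = 402 units
Orders/yr = 26,025/402 = 64.739; ordering cost = 64.739 × $114 = $7,380.22
Average inventory = 402/2 = 201; holding cost = 201 × $36.8 = $7,396.80
Total = $7,380.22 + $7,396.80 = $14,777.02

$14,777.02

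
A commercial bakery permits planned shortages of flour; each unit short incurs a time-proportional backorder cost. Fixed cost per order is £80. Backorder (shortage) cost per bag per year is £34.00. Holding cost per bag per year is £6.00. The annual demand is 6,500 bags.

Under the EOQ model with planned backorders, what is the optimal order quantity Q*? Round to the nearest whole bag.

452 bags

Basic EOQ = √(2·6,500·80/6) = 416.333
Backorder adjustment √((H+b)/b) = √((6+34)/34) = 1.0847
Q* = 416.333 × 1.0847 ≈ 451.58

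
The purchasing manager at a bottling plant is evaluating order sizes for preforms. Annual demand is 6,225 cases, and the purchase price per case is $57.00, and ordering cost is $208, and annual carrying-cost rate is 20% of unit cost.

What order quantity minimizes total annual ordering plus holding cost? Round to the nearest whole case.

Holding cost per case per year: H = 20% × $57 = $11.4000
EOQ = √(2DS/H) = √(2 × 6,225 × 208 / 11.4)
    = √(227,157.89) ≈ 476.61

477 cases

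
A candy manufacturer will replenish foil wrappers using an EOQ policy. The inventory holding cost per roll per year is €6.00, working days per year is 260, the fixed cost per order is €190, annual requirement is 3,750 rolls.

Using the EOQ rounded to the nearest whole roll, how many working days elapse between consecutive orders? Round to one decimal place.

33.8 days

2DS/H = 2·3,750·190/6 = 237,500.00
EOQ = √237,500.00 ≈ 487.34 → Q = 487 rolls
Cycle time = (working days × Q)/D = (260 × 487) / 3,750 = 33.765 days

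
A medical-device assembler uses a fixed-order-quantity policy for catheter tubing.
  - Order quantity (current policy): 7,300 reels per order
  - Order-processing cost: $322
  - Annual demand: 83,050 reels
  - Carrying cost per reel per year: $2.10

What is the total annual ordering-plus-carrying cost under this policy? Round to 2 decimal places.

Annual ordering cost = (D/Q)·S = (83,050/7,300) × 322 = $3,663.30
Annual holding cost  = (Q/2)·H = (7,300/2) × 2.1 = $7,665.00
Total = $3,663.30 + $7,665.00 = $11,328.30

$11,328.30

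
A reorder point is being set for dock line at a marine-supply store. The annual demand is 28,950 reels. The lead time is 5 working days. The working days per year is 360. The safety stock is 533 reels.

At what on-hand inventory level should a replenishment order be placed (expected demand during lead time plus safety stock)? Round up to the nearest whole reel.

936 reels

Daily demand d = 28,950 / 360 = 80.417 reels/day
Demand during lead time = 80.417 × 5 = 402.08
Reorder point = 402.08 + 533 = 935.08 → round up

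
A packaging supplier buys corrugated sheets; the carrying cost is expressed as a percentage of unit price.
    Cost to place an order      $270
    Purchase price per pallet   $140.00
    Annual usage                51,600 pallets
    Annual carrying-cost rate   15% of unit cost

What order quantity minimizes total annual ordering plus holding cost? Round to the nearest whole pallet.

H = i·C = 0.15 × $140 = $21.0000 per pallet-year
EOQ = √(2DS/H) = √(2 × 51,600 × 270 / 21)
    = √(1,326,857.14) ≈ 1,151.89

1,152 pallets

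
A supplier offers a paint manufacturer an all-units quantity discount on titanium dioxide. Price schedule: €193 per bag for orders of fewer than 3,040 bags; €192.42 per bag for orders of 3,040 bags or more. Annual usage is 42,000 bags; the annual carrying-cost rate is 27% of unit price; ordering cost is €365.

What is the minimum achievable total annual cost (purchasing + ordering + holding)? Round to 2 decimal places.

H₁ = 27%×€193 = €52.1100;  H₂ = 27%×€192.42 = €51.9534
EOQ₁ = √(2×42,000×365/52.1100) = 767.05  (< 3,040, feasible at tier 1)
EOQ₂ = √(2×42,000×365/51.9534) = 768.21  (< 3,040 → use Q = 3,040 at tier-2 price)
TC(tier 1 (EOQ₁), Q≈767.1) = €8,145,971.15
TC(tier 2, Q≈3,040.0) = €8,165,651.93
Minimum at tier 1 (EOQ₁): €8,145,971.15

€8,145,971.15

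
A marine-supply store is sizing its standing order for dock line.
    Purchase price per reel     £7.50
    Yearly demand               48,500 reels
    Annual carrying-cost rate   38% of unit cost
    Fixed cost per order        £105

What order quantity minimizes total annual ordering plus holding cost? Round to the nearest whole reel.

1,890 reels

Carrying cost H = £7.5 × 38% = £2.8500/reel/yr
Optimal lot size Q* = (2 × 48,500 × £105 / £2.85)^½ ≈ 1,890.42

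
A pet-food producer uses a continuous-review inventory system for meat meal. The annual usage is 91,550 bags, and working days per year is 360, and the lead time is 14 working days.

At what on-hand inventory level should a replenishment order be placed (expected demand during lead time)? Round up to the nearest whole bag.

Daily demand d = 91,550 / 360 = 254.306 bags/day
Demand during lead time = 254.306 × 14 = 3,560.28
Reorder point = 3,560.28 → round up

3,561 bags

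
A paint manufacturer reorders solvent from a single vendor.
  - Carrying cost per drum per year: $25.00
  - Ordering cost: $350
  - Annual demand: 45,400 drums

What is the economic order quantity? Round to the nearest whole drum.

2DS/H = 2·45,400·350/25 = 1,271,200.00
EOQ = √1,271,200.00 ≈ 1,127.48

1,127 drums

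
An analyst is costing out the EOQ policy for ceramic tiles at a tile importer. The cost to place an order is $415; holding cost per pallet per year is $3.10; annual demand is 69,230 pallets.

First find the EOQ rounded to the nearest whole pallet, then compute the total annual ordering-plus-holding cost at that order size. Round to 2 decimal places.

$13,346.49

Q* = √(2·D·S / H) = √(2·69,230·415 / 3.1) = √18,535,774.2 ≈ 4,305.32 → Q = 4,305 pallets
Orders/yr = 69,230/4,305 = 16.081; ordering cost = 16.081 × $415 = $6,673.74
Average inventory = 4,305/2 = 2152.5; holding cost = 2152.5 × $3.1 = $6,672.75
Total = $6,673.74 + $6,672.75 = $13,346.49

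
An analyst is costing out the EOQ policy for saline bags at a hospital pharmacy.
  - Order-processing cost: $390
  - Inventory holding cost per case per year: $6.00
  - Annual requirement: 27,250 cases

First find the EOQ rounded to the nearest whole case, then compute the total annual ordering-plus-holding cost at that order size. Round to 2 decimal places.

2DS/H = 2·27,250·390/6 = 3,542,500.00
EOQ = √3,542,500.00 ≈ 1,882.15 → Q = 1,882 cases
Orders/yr = 27,250/1,882 = 14.479; ordering cost = 14.479 × $390 = $5,646.92
Average inventory = 1,882/2 = 941; holding cost = 941 × $6 = $5,646.00
Total = $5,646.92 + $5,646.00 = $11,292.92

$11,292.92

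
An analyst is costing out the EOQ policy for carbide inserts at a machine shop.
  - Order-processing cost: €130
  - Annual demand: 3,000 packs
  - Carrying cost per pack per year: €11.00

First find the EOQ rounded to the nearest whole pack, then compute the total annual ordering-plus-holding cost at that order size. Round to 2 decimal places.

€2,929.17

Optimal lot size Q* = (2 × 3,000 × €130 / €11)^½ ≈ 266.29 → Q = 266 packs
Orders/yr = 3,000/266 = 11.278; ordering cost = 11.278 × €130 = €1,466.17
Average inventory = 266/2 = 133; holding cost = 133 × €11 = €1,463.00
Total = €1,466.17 + €1,463.00 = €2,929.17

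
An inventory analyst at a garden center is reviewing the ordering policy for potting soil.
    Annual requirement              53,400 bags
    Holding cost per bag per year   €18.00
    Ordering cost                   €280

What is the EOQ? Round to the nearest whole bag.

1,289 bags

Q* = √(2·D·S / H) = √(2·53,400·280 / 18) = √1,661,333.3 ≈ 1,288.93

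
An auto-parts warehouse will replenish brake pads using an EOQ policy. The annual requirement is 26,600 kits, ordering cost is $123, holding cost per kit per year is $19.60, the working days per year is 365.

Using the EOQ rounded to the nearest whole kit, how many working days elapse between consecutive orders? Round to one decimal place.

7.9 days

Optimal lot size Q* = (2 × 26,600 × $123 / $19.6)^½ ≈ 577.80 → Q = 578 kits
T = Q/D × 365 days = 578/26,600 × 365 = 7.931 days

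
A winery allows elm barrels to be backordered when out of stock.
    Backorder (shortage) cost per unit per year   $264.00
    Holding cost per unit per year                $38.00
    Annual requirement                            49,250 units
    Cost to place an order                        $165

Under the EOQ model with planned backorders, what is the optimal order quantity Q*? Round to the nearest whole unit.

699 units

Q* = √(2DS/H) · √((H + b)/b)
   = √(2 × 49,250 × 165 / 38) · √((38 + 264) / 264)
   = 653.986 × 1.0696 ≈ 699.47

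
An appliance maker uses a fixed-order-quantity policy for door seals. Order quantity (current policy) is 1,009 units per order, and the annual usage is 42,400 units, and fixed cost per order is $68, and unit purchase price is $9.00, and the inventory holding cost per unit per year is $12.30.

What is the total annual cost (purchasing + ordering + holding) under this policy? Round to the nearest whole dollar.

$390,663

Ordering: D/Q × S = 42,400/1,009 × $68 = $2,857.48
Holding:  Q/2 × H = 1,009/2 × $12.3 = $6,205.35
Purchase cost = D·C = 42,400 × 9 = $381,600.00
Total = $2,857.48 + $6,205.35 + $381,600.00 = $390,662.83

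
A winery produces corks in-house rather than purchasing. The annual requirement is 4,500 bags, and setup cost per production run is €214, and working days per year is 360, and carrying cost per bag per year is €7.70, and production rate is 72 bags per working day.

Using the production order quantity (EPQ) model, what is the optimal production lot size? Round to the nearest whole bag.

d = 4,500/360 = 12.5000 bags/day;  effective holding cost H(1 − d/p) = 7.7·(1 − 12.5000/72) = 6.36319
Q* = √(2DS / H_eff) = √(2·4,500·214 / 6.36319) ≈ 550.16

550 bags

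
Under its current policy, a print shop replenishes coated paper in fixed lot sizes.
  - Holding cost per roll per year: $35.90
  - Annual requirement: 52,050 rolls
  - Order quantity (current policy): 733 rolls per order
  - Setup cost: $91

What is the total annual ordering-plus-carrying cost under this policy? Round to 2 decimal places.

Orders/yr = 52,050/733 = 71.010; ordering cost = 71.010 × $91 = $6,461.87
Average inventory = 733/2 = 366.5; holding cost = 366.5 × $35.9 = $13,157.35
Total = $6,461.87 + $13,157.35 = $19,619.22

$19,619.22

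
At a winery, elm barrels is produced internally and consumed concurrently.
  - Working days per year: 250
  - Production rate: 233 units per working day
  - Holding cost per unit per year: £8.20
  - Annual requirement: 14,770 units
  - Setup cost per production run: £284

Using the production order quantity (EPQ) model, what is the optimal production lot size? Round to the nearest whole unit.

1,171 units

d = 14,770/250 = 59.0800 units/day;  effective holding cost H(1 − d/p) = 8.2·(1 − 59.0800/233) = 6.12079
Q* = √(2DS / H_eff) = √(2·14,770·284 / 6.12079) ≈ 1,170.74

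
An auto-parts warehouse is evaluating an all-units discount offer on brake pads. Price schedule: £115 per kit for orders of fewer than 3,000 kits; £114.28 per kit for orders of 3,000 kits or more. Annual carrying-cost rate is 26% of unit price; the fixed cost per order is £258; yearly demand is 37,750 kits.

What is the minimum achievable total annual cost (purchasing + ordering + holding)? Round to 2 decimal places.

H₁ = 26%×£115 = £29.9000;  H₂ = 26%×£114.28 = £29.7128
EOQ₁ = √(2×37,750×258/29.9000) = 807.14  (< 3,000, feasible at tier 1)
EOQ₂ = √(2×37,750×258/29.7128) = 809.68  (< 3,000 → use Q = 3,000 at tier-2 price)
TC(tier 1 (EOQ₁), Q≈807.1) = £4,365,383.42
TC(tier 2, Q≈3,000.0) = £4,361,885.70
Minimum at tier 2: £4,361,885.70

£4,361,885.70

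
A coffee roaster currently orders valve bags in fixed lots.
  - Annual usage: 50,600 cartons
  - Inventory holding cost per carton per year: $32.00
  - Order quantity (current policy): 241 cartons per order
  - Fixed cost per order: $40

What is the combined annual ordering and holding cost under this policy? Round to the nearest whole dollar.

Ordering: D/Q × S = 50,600/241 × $40 = $8,398.34
Holding:  Q/2 × H = 241/2 × $32 = $3,856.00
Total = $8,398.34 + $3,856.00 = $12,254.34

$12,254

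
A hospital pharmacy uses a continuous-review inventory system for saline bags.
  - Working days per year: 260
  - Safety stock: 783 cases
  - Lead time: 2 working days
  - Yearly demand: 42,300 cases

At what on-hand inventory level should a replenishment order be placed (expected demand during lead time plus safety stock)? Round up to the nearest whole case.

Daily demand d = 42,300 / 260 = 162.692 cases/day
Demand during lead time = 162.692 × 2 = 325.38
Reorder point = 325.38 + 783 = 1,108.38 → round up

1,109 cases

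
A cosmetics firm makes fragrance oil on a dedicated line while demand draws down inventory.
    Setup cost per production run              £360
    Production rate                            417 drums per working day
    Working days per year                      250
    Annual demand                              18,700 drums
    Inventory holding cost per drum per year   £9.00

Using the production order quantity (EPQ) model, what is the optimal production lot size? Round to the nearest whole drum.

1,350 drums

Daily demand d = 18,700/250 = 74.800; p = 417; 1 − d/p = 0.82062
EPQ = √(2DS / (H(1 − d/p)))
    = √(2 × 18,700 × 360 / (9 × 0.82062)) ≈ 1,350.19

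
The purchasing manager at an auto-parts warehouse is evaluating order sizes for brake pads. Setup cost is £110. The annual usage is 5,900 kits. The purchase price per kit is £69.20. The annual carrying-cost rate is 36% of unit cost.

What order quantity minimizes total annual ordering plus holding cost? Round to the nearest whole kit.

228 kits

Carrying cost H = £69.2 × 36% = £24.9120/kit/yr
2DS/H = 2·5,900·110/24.912 = 52,103.40
EOQ = √52,103.40 ≈ 228.26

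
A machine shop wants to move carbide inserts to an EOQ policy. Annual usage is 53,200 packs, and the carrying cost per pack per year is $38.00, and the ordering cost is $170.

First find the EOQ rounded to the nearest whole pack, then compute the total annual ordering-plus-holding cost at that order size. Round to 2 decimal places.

Q* = √(2·D·S / H) = √(2·53,200·170 / 38) = √476,000.0 ≈ 689.93 → Q = 690 packs
Ordering: D/Q × S = 53,200/690 × $170 = $13,107.25
Holding:  Q/2 × H = 690/2 × $38 = $13,110.00
Total = $13,107.25 + $13,110.00 = $26,217.25

$26,217.25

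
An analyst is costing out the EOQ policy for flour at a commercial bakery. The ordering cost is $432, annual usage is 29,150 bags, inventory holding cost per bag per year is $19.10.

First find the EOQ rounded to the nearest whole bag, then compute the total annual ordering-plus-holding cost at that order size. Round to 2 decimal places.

Optimal lot size Q* = (2 × 29,150 × $432 / $19.1)^½ ≈ 1,148.31 → Q = 1,148 bags
Orders/yr = 29,150/1,148 = 25.392; ordering cost = 25.392 × $432 = $10,969.34
Average inventory = 1,148/2 = 574; holding cost = 574 × $19.1 = $10,963.40
Total = $10,969.34 + $10,963.40 = $21,932.74

$21,932.74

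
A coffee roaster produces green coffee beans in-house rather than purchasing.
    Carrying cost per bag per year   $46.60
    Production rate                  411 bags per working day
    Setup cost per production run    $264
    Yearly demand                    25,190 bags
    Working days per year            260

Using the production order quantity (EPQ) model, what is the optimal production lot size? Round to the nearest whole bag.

Daily demand d = 25,190/260 = 96.885; p = 411; 1 − d/p = 0.76427
EPQ = √(2DS / (H(1 − d/p)))
    = √(2 × 25,190 × 264 / (46.6 × 0.76427)) ≈ 611.10

611 bags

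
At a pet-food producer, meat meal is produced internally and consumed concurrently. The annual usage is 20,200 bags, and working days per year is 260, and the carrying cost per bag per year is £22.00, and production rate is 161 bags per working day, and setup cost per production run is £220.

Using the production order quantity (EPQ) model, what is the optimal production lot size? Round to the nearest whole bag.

884 bags

Daily demand d = 20,200/260 = 77.692; p = 161; 1 − d/p = 0.51744
EPQ = √(2DS / (H(1 − d/p)))
    = √(2 × 20,200 × 220 / (22 × 0.51744)) ≈ 883.61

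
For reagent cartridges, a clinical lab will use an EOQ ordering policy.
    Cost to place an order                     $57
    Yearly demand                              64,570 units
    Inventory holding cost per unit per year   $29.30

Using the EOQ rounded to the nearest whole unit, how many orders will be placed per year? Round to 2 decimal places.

Optimal lot size Q* = (2 × 64,570 × $57 / $29.3)^½ ≈ 501.23 → Q = 501
Orders per year = D/Q = 64,570 / 501 = 128.882

128.88 orders per year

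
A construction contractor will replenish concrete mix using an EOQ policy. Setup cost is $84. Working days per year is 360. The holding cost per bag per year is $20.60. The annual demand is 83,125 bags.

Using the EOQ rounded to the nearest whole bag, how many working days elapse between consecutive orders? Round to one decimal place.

3.6 days

Q* = √(2·D·S / H) = √(2·83,125·84 / 20.6) = √677,912.6 ≈ 823.35 → Q = 823 bags
Days between orders = 360 / (D/Q) = 360 / 101.002 ≈ 3.564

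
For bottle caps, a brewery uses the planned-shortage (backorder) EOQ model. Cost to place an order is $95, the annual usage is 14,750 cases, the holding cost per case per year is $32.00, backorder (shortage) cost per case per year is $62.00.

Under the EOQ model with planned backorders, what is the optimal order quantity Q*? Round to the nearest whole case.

364 cases

Q* = √(2DS/H) · √((H + b)/b)
   = √(2 × 14,750 × 95 / 32) · √((32 + 62) / 62)
   = 295.936 × 1.2313 ≈ 364.39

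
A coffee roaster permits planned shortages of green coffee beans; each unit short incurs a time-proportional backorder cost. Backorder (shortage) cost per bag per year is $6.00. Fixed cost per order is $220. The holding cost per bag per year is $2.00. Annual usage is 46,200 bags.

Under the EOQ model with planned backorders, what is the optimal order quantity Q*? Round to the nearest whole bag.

3,681 bags

Q* = √(2DS/H) · √((H + b)/b)
   = √(2 × 46,200 × 220 / 2) · √((2 + 6) / 6)
   = 3,188.103 × 1.1547 ≈ 3,681.30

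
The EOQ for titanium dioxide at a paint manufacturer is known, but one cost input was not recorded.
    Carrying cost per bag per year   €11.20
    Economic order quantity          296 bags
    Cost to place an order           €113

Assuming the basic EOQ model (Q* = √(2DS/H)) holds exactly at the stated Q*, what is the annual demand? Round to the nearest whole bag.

4,342 bags per year

From Q* = √(2DS/H) ⇒ Q*² = 2DS/H.
D = Q²H / (2S) = 296² × 11.2 / (2 × 113) = 4,342.03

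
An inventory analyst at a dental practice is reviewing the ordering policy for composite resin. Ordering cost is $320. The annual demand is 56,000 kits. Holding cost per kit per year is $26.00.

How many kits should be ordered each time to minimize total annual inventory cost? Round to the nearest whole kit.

1,174 kits

EOQ = √(2DS/H) = √(2 × 56,000 × 320 / 26)
    = √(1,378,461.54) ≈ 1,174.08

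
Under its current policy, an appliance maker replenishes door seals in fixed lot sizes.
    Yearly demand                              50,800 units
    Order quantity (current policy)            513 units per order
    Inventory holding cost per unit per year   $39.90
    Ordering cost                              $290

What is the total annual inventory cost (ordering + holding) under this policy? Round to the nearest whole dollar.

$38,952

Orders/yr = 50,800/513 = 99.025; ordering cost = 99.025 × $290 = $28,717.35
Average inventory = 513/2 = 256.5; holding cost = 256.5 × $39.9 = $10,234.35
Total = $28,717.35 + $10,234.35 = $38,951.70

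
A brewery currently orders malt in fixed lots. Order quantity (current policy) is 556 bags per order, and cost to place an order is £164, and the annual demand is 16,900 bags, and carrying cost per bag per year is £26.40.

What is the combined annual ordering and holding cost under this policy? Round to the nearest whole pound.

Ordering: D/Q × S = 16,900/556 × £164 = £4,984.89
Holding:  Q/2 × H = 556/2 × £26.4 = £7,339.20
Total = £4,984.89 + £7,339.20 = £12,324.09

£12,324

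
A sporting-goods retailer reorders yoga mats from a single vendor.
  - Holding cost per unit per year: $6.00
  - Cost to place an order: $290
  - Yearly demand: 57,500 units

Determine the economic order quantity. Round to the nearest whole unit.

2,358 units

2DS/H = 2·57,500·290/6 = 5,558,333.33
EOQ = √5,558,333.33 ≈ 2,357.61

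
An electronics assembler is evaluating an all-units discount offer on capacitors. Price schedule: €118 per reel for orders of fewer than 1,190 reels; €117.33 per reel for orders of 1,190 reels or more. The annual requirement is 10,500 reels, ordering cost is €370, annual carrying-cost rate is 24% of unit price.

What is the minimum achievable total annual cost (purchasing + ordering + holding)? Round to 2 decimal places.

€1,251,984.43

H₁ = 24%×€118 = €28.3200;  H₂ = 24%×€117.33 = €28.1592
EOQ₁ = √(2×10,500×370/28.3200) = 523.80  (< 1,190, feasible at tier 1)
EOQ₂ = √(2×10,500×370/28.1592) = 525.29  (< 1,190 → use Q = 1,190 at tier-2 price)
TC(tier 1 (EOQ₁), Q≈523.8) = €1,253,833.96
TC(tier 2, Q≈1,190.0) = €1,251,984.43
Minimum at tier 2: €1,251,984.43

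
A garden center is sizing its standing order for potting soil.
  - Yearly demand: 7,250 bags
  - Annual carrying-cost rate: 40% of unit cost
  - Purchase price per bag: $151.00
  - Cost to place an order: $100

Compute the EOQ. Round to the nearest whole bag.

155 bags

Holding cost per bag per year: H = 40% × $151 = $60.4000
Optimal lot size Q* = (2 × 7,250 × $100 / $60.4)^½ ≈ 154.94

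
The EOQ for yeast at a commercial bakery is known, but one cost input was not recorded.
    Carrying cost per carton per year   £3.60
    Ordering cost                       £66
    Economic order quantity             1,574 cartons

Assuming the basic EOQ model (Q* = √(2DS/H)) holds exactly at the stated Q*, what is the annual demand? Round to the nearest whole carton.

EOQ relation: Q² = 2DS/H, so rearrange for the unknown.
D = Q²H / (2S) = 1,574² × 3.6 / (2 × 66) = 67,567.53

67,568 cartons per year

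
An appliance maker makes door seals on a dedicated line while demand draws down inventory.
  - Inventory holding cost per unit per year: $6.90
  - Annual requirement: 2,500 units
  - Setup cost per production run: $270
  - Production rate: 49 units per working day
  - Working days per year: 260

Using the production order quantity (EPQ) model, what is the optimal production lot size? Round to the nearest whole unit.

493 units

d = 2,500/260 = 9.6154 units/day;  effective holding cost H(1 − d/p) = 6.9·(1 − 9.6154/49) = 5.54600
Q* = √(2DS / H_eff) = √(2·2,500·270 / 5.54600) ≈ 493.37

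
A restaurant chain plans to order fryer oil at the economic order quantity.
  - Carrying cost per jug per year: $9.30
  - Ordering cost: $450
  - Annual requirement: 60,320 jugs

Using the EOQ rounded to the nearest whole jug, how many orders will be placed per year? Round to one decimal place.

25.0 orders per year

2DS/H = 2·60,320·450/9.3 = 5,837,419.35
EOQ = √5,837,419.35 ≈ 2,416.08 → Q = 2,416
N = D/Q = 60,320/2,416 ≈ 24.967 orders/yr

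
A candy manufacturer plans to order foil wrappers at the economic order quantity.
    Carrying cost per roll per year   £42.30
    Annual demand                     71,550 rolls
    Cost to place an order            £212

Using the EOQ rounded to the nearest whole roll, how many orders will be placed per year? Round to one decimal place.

84.5 orders per year

Optimal lot size Q* = (2 × 71,550 × £212 / £42.3)^½ ≈ 846.87 → Q = 847
Orders per year = D/Q = 71,550 / 847 = 84.475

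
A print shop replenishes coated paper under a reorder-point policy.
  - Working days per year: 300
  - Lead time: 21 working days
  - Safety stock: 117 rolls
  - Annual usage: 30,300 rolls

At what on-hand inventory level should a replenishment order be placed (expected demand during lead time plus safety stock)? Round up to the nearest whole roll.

Daily demand d = 30,300 / 300 = 101.000 rolls/day
Demand during lead time = 101.000 × 21 = 2,121.00
Reorder point = 2,121.00 + 117 = 2,238.00 → round up

2,238 rolls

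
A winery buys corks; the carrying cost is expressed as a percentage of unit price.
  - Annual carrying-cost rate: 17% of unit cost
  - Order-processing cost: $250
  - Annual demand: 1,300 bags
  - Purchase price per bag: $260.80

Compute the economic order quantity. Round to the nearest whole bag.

H = i·C = 0.17 × $260.8 = $44.3360 per bag-year
Q* = √(2·D·S / H) = √(2·1,300·250 / 44.336) = √14,660.8 ≈ 121.08

121 bags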